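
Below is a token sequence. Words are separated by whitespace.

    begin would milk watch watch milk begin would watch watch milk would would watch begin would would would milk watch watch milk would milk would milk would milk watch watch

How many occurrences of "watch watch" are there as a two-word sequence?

4

Scanning the 29 overlapping bigram windows for "watch watch":
  position 4–5: watch watch
  position 9–10: watch watch
  position 20–21: watch watch
  position 29–30: watch watch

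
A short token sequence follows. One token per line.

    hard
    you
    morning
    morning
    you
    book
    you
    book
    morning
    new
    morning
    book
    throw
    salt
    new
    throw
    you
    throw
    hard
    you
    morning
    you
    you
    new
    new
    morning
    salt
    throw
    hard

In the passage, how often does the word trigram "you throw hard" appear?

Scanning the 27 overlapping trigram windows for "you throw hard":
  position 17–19: you throw hard

1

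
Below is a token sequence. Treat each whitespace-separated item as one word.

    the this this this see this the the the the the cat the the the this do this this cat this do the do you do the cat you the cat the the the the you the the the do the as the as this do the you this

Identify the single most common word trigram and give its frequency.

Trigram frequencies (highest first):
  the the the: 7
  the cat the: 2
  cat the the: 2
  this do the: 2
  the this this: 1
  this this this: 1
  … (32 more, each ≤ 1)

"the the the", 7 times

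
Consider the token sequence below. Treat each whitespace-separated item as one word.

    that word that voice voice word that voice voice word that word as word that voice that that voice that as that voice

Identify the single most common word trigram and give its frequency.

Trigram frequencies (highest first):
  word that voice: 3
  that voice voice: 2
  voice voice word: 2
  voice word that: 2
  that voice that: 2
  that word that: 1
  … (9 more, each ≤ 1)

"word that voice", 3 times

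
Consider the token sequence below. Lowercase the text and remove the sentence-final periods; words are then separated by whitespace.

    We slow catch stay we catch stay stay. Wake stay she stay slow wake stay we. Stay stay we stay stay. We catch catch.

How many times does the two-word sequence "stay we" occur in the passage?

Scanning the 23 overlapping bigram windows for "stay we":
  position 4–5: stay we
  position 15–16: stay we
  position 18–19: stay we
  position 21–22: stay we

4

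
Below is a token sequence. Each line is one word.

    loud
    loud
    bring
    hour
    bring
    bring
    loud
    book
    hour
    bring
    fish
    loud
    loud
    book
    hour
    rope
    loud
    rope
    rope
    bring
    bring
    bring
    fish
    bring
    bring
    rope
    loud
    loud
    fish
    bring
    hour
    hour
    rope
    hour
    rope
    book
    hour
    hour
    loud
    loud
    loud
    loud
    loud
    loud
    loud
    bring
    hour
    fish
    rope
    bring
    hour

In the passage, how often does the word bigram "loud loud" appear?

9

Scanning the 50 overlapping bigram windows for "loud loud":
  position 1–2: loud loud
  position 12–13: loud loud
  position 27–28: loud loud
  position 39–40: loud loud
  position 40–41: loud loud
  position 41–42: loud loud
  position 42–43: loud loud
  position 43–44: loud loud
  position 44–45: loud loud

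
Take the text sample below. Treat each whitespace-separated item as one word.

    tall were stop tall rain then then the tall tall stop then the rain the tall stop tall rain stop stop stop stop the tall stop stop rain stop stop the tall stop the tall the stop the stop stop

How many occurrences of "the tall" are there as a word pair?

Scanning the 39 overlapping bigram windows for "the tall":
  position 8–9: the tall
  position 15–16: the tall
  position 24–25: the tall
  position 31–32: the tall
  position 34–35: the tall

5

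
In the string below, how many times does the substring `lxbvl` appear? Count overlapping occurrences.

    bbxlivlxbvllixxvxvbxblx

Sliding a length-5 window over the 23 characters (19 positions):
  position 7–11: lxbvl

1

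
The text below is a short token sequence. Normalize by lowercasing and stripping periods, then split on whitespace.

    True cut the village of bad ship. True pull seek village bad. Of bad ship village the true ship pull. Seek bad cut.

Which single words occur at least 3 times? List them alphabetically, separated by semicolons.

Unigram counts meeting the condition (at least 3 times):
  bad: 4
  ship: 3
  true: 3
  village: 3

bad; ship; true; village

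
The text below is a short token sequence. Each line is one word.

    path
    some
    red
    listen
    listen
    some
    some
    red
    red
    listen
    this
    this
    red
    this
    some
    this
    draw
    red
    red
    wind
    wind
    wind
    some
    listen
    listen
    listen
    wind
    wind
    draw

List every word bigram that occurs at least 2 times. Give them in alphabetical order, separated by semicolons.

listen listen; red listen; red red; some red; wind wind

Bigram counts meeting the condition (at least 2 times):
  listen listen: 3
  red listen: 2
  red red: 2
  some red: 2
  wind wind: 3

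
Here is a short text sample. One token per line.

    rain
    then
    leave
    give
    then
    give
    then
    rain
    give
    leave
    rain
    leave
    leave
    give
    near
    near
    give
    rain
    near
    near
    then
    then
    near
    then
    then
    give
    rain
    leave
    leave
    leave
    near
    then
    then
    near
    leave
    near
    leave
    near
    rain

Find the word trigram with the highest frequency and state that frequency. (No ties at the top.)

Trigram frequencies (highest first):
  near then then: 3
  rain leave leave: 2
  then then near: 2
  near leave near: 2
  rain then leave: 1
  then leave give: 1
  … (26 more, each ≤ 1)

"near then then", 3 times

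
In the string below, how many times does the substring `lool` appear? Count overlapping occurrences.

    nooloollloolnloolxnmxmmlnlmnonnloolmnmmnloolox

Sliding a length-4 window over the 46 characters (43 positions):
  position 4–7: lool
  position 9–12: lool
  position 14–17: lool
  position 32–35: lool
  position 41–44: lool

5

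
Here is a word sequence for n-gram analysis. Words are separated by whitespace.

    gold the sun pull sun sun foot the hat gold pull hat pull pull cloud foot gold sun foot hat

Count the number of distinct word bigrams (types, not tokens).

20 tokens → 19 bigram windows in total.
Repeated bigrams (each contributes count−1 duplicates):
  sun foot: 2
1 duplicate windows → 19 − 1 = 18 distinct.

18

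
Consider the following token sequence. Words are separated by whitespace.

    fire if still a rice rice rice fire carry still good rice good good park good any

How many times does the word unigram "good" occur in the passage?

4

Scanning the 17 tokens for "good":
  position 11: good
  position 13: good
  position 14: good
  position 16: good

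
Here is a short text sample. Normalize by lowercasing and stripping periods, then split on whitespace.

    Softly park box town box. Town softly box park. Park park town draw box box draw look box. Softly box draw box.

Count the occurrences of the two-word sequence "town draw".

1

Scanning the 21 overlapping bigram windows for "town draw":
  position 12–13: town draw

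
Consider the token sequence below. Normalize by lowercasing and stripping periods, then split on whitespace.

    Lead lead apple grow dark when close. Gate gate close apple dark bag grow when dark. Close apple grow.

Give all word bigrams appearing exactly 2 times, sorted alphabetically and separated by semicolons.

Bigram counts meeting the condition (exactly 2 times):
  apple grow: 2
  close apple: 2

apple grow; close apple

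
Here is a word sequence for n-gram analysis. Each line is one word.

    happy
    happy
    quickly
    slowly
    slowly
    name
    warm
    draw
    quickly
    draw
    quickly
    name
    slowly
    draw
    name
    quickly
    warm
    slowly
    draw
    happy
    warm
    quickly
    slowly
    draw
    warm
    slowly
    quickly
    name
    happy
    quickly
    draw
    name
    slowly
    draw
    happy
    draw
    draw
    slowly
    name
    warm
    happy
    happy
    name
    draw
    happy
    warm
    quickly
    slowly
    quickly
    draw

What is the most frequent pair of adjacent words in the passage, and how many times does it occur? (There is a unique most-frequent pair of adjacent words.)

"slowly draw", 4 times

Bigram frequencies (highest first):
  slowly draw: 4
  quickly slowly: 3
  quickly draw: 3
  draw happy: 3
  happy happy: 2
  happy quickly: 2
  … (22 more, each ≤ 2)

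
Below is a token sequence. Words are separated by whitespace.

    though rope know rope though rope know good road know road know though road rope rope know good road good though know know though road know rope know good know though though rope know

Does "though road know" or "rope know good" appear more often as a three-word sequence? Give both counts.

"though road know": 1 occurrence
"rope know good": 3 occurrences

"rope know good" (3 vs 1)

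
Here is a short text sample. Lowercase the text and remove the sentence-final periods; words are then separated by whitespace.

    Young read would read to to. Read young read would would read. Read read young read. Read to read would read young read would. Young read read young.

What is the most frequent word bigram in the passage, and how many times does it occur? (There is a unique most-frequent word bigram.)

"young read", 5 times

Bigram frequencies (highest first):
  young read: 5
  read would: 4
  read young: 4
  read read: 4
  would read: 3
  read to: 2
  … (4 more, each ≤ 2)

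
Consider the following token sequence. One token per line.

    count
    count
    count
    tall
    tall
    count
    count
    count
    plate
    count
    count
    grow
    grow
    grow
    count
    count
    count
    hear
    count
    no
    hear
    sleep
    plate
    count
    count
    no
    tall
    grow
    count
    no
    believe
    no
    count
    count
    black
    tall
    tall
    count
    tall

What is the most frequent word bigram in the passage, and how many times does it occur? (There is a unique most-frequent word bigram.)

Bigram frequencies (highest first):
  count count: 9
  count no: 3
  count tall: 2
  tall tall: 2
  tall count: 2
  plate count: 2
  … (16 more, each ≤ 2)

"count count", 9 times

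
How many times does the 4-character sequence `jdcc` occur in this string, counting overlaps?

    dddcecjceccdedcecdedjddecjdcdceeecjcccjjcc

0

Sliding a length-4 window over the 42 characters (39 positions):
  (no match at any position)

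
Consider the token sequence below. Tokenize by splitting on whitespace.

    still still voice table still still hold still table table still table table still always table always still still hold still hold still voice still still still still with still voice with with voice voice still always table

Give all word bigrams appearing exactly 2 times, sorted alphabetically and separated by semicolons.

Bigram counts meeting the condition (exactly 2 times):
  always table: 2
  still always: 2
  still table: 2
  table table: 2
  voice still: 2

always table; still always; still table; table table; voice still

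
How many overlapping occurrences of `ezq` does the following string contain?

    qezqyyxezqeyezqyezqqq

4

Sliding a length-3 window over the 21 characters (19 positions):
  position 2–4: ezq
  position 8–10: ezq
  position 13–15: ezq
  position 17–19: ezq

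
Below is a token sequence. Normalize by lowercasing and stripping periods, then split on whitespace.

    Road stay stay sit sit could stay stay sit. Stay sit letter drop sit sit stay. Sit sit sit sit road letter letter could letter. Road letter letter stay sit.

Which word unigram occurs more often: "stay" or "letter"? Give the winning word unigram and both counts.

"stay": 7 occurrences
"letter": 6 occurrences

"stay" (7 vs 6)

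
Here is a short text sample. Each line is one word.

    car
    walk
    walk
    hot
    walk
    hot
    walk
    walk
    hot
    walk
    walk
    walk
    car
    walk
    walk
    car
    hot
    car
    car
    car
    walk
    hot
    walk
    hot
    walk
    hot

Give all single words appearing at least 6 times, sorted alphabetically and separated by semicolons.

car; hot; walk

Unigram counts meeting the condition (at least 6 times):
  car: 6
  hot: 7
  walk: 13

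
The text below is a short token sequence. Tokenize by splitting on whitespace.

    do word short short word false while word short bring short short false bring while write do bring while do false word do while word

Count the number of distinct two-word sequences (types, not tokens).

20

25 tokens → 24 bigram windows in total.
Repeated bigrams (each contributes count−1 duplicates):
  bring while: 2
  short short: 2
  while word: 2
  word short: 2
4 duplicate windows → 24 − 4 = 20 distinct.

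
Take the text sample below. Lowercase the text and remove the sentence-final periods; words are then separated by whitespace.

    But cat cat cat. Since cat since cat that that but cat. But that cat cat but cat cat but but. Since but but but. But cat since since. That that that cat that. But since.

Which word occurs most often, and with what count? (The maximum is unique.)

Unigram frequencies (highest first):
  cat: 12
  but: 11
  that: 7
  since: 6

"cat", 12 times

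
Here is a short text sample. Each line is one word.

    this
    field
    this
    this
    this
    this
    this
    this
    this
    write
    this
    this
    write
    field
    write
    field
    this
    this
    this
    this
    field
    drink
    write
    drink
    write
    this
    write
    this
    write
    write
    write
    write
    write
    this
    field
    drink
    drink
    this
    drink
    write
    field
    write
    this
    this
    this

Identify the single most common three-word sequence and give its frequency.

Trigram frequencies (highest first):
  this this this: 8
  write write write: 3
  field this this: 2
  this this write: 2
  this write this: 2
  write this this: 2
  … (21 more, each ≤ 2)

"this this this", 8 times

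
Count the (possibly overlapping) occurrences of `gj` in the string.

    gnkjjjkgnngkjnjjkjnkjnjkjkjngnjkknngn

Sliding a length-2 window over the 37 characters (36 positions):
  (no match at any position)

0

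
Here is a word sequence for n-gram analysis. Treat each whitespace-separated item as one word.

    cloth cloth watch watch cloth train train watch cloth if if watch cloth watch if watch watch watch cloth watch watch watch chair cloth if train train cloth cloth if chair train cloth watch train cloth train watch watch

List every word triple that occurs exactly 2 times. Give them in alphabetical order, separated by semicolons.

cloth watch watch; watch cloth watch; watch watch cloth; watch watch watch

Trigram counts meeting the condition (exactly 2 times):
  cloth watch watch: 2
  watch cloth watch: 2
  watch watch cloth: 2
  watch watch watch: 2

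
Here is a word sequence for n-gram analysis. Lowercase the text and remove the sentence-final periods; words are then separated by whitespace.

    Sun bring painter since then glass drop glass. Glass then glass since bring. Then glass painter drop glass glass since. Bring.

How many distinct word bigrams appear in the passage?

21 tokens → 20 bigram windows in total.
Repeated bigrams (each contributes count−1 duplicates):
  then glass: 3
  drop glass: 2
  glass glass: 2
  glass since: 2
  since bring: 2
6 duplicate windows → 20 − 6 = 14 distinct.

14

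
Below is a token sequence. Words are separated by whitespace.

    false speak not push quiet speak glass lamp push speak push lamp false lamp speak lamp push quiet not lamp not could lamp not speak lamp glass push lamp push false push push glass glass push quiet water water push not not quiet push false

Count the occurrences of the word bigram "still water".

0

Scanning the 44 overlapping bigram windows for "still water":
  (none found)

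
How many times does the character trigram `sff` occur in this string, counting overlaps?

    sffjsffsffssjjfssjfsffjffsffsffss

Sliding a length-3 window over the 33 characters (31 positions):
  position 1–3: sff
  position 5–7: sff
  position 8–10: sff
  position 20–22: sff
  position 26–28: sff
  position 29–31: sff

6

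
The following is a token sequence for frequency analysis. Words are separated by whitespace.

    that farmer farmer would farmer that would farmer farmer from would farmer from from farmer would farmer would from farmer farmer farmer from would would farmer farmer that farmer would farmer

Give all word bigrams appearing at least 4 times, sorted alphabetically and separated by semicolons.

Bigram counts meeting the condition (at least 4 times):
  farmer farmer: 5
  farmer would: 4
  would farmer: 6

farmer farmer; farmer would; would farmer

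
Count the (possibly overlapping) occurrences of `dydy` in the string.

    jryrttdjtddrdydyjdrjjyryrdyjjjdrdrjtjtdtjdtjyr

Sliding a length-4 window over the 46 characters (43 positions):
  position 13–16: dydy

1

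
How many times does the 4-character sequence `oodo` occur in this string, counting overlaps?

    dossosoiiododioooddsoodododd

Sliding a length-4 window over the 28 characters (25 positions):
  position 21–24: oodo

1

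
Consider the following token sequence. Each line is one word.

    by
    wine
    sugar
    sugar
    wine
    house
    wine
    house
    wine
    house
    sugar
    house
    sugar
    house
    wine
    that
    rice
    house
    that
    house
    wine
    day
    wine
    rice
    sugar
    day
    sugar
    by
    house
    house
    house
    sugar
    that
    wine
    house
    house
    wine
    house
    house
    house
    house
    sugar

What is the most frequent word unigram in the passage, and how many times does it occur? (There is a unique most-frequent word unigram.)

Unigram frequencies (highest first):
  house: 16
  wine: 9
  sugar: 8
  that: 3
  by: 2
  rice: 2
  … (1 more, each ≤ 2)

"house", 16 times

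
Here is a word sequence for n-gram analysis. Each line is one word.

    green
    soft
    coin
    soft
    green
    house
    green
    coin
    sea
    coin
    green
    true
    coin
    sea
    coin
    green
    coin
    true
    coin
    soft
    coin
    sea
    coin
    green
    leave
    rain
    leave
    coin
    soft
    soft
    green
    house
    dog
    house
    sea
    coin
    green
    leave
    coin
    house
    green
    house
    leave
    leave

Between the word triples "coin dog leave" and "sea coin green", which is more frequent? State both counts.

"sea coin green" (4 vs 0)

"coin dog leave": 0 occurrences
"sea coin green": 4 occurrences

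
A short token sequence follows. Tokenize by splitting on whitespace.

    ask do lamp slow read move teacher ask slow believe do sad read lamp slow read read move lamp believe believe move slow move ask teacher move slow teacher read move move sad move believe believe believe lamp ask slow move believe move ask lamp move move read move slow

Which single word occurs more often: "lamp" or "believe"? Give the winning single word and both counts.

"believe" (7 vs 5)

"lamp": 5 occurrences
"believe": 7 occurrences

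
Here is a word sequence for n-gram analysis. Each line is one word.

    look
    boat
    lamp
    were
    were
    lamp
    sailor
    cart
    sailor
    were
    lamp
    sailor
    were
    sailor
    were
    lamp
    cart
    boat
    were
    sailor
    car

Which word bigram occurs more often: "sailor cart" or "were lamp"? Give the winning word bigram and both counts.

"sailor cart": 1 occurrence
"were lamp": 3 occurrences

"were lamp" (3 vs 1)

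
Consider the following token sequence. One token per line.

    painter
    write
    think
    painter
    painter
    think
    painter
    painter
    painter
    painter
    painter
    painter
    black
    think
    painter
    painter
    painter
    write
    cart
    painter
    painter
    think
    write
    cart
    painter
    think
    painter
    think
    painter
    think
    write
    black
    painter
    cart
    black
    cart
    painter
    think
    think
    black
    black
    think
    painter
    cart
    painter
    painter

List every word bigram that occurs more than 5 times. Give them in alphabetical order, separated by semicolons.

painter painter; painter think; think painter

Bigram counts meeting the condition (more than 5 times):
  painter painter: 10
  painter think: 6
  think painter: 6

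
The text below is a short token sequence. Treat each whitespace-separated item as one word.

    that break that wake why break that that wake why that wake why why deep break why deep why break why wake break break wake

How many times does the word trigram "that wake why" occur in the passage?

Scanning the 23 overlapping trigram windows for "that wake why":
  position 3–5: that wake why
  position 8–10: that wake why
  position 11–13: that wake why

3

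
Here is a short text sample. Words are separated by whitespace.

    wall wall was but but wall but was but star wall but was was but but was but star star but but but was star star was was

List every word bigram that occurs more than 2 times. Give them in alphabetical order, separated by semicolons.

Bigram counts meeting the condition (more than 2 times):
  but but: 4
  but was: 4
  was but: 4

but but; but was; was but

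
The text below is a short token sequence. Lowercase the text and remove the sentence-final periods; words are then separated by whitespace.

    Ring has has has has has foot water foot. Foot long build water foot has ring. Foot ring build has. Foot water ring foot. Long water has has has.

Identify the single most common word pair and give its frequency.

"has has", 6 times

Bigram frequencies (highest first):
  has has: 6
  has foot: 2
  foot water: 2
  water foot: 2
  foot long: 2
  ring foot: 2
  … (12 more, each ≤ 1)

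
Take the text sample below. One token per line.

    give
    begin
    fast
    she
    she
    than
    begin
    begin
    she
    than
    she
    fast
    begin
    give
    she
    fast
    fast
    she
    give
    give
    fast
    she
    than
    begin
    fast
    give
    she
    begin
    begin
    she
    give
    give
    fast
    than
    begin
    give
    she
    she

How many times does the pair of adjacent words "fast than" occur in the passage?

Scanning the 37 overlapping bigram windows for "fast than":
  position 33–34: fast than

1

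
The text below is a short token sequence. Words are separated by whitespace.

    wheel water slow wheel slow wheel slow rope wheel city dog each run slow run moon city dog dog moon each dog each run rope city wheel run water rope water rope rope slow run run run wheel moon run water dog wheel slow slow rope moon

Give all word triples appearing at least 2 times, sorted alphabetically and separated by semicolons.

Trigram counts meeting the condition (at least 2 times):
  dog each run: 2
  slow wheel slow: 2

dog each run; slow wheel slow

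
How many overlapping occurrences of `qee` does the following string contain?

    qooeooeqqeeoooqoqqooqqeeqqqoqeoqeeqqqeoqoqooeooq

3

Sliding a length-3 window over the 48 characters (46 positions):
  position 9–11: qee
  position 22–24: qee
  position 32–34: qee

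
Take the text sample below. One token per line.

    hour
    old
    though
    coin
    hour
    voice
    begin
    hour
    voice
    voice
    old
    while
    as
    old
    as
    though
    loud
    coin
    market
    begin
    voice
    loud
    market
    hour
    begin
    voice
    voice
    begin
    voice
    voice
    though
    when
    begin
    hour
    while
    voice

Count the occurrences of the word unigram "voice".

9

Scanning the 36 tokens for "voice":
  position 6: voice
  position 9: voice
  position 10: voice
  position 21: voice
  position 26: voice
  position 27: voice
  position 29: voice
  position 30: voice
  position 36: voice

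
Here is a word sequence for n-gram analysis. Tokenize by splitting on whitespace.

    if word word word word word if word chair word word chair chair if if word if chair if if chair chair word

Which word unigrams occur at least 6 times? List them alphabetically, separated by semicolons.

chair; if; word

Unigram counts meeting the condition (at least 6 times):
  chair: 6
  if: 7
  word: 10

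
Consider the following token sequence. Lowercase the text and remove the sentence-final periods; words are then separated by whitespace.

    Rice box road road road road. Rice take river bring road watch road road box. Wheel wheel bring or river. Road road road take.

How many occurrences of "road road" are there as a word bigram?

6

Scanning the 23 overlapping bigram windows for "road road":
  position 3–4: road road
  position 4–5: road road
  position 5–6: road road
  position 13–14: road road
  position 21–22: road road
  position 22–23: road road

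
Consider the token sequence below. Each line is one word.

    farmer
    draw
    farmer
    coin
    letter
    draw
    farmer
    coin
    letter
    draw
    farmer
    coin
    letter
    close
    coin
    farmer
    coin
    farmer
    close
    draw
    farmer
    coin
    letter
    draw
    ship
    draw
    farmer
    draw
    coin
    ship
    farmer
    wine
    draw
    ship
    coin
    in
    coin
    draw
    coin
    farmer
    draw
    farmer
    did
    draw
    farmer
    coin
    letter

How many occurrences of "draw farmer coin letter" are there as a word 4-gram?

5

Scanning the 44 overlapping 4-gram windows for "draw farmer coin letter":
  position 2–5: draw farmer coin letter
  position 6–9: draw farmer coin letter
  position 10–13: draw farmer coin letter
  position 20–23: draw farmer coin letter
  position 44–47: draw farmer coin letter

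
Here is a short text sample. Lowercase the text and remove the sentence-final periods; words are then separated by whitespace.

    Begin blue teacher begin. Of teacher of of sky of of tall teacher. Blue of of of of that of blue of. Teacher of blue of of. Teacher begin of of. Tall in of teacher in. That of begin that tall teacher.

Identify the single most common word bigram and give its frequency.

Bigram frequencies (highest first):
  of of: 7
  of teacher: 4
  blue of: 3
  teacher begin: 2
  begin of: 2
  teacher of: 2
  … (17 more, each ≤ 2)

"of of", 7 times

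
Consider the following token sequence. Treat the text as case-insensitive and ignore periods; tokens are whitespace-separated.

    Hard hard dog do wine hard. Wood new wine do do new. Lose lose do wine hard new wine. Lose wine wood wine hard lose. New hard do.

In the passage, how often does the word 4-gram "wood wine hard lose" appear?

Scanning the 25 overlapping 4-gram windows for "wood wine hard lose":
  position 22–25: wood wine hard lose

1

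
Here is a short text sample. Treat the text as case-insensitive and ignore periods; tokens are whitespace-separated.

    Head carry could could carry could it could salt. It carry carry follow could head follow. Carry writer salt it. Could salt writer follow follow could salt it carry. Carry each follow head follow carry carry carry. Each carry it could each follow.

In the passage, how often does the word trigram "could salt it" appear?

2

Scanning the 41 overlapping trigram windows for "could salt it":
  position 8–10: could salt it
  position 26–28: could salt it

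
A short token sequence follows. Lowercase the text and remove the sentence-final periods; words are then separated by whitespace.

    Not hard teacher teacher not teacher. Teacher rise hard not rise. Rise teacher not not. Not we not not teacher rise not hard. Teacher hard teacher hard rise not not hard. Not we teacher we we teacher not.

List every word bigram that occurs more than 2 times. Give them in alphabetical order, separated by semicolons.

Bigram counts meeting the condition (more than 2 times):
  hard teacher: 3
  not hard: 3
  not not: 4
  teacher not: 3

hard teacher; not hard; not not; teacher not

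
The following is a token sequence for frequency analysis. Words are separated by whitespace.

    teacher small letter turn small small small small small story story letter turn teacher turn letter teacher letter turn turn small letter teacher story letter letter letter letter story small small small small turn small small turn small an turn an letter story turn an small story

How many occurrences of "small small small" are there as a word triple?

Scanning the 45 overlapping trigram windows for "small small small":
  position 5–7: small small small
  position 6–8: small small small
  position 7–9: small small small
  position 30–32: small small small
  position 31–33: small small small

5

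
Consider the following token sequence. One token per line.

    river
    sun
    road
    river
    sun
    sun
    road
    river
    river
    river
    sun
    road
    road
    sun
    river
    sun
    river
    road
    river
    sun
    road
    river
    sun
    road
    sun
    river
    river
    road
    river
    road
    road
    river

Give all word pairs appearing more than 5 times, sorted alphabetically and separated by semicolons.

Bigram counts meeting the condition (more than 5 times):
  river sun: 6
  road river: 6

river sun; road river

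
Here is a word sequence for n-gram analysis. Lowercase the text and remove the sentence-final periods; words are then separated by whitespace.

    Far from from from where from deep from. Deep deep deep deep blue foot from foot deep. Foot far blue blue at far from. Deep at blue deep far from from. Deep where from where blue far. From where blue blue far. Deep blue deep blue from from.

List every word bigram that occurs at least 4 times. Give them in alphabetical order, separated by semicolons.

Bigram counts meeting the condition (at least 4 times):
  far from: 4
  from deep: 4
  from from: 4

far from; from deep; from from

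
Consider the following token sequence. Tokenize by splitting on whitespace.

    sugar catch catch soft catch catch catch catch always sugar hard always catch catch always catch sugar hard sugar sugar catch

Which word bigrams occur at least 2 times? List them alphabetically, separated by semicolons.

always catch; catch always; catch catch; sugar catch; sugar hard

Bigram counts meeting the condition (at least 2 times):
  always catch: 2
  catch always: 2
  catch catch: 5
  sugar catch: 2
  sugar hard: 2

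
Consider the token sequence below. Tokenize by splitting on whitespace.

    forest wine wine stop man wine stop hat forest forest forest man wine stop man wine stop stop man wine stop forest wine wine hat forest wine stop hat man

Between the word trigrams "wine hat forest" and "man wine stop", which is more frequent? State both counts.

"wine hat forest": 1 occurrence
"man wine stop": 4 occurrences

"man wine stop" (4 vs 1)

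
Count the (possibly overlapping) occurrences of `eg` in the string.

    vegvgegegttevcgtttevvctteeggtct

4

Sliding a length-2 window over the 31 characters (30 positions):
  position 2–3: eg
  position 6–7: eg
  position 8–9: eg
  position 26–27: eg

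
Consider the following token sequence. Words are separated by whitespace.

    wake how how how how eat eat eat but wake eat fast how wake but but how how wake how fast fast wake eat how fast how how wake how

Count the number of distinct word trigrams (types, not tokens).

25

30 tokens → 28 trigram windows in total.
Repeated trigrams (each contributes count−1 duplicates):
  how how how: 2
  how how wake: 2
  how wake how: 2
3 duplicate windows → 28 − 3 = 25 distinct.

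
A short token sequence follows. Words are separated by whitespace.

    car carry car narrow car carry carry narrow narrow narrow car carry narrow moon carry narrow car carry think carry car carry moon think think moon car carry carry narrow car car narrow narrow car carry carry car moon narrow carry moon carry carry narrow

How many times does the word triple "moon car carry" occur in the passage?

Scanning the 43 overlapping trigram windows for "moon car carry":
  position 26–28: moon car carry

1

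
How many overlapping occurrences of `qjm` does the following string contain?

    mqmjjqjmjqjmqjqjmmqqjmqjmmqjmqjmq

Sliding a length-3 window over the 33 characters (31 positions):
  position 6–8: qjm
  position 10–12: qjm
  position 15–17: qjm
  position 20–22: qjm
  position 23–25: qjm
  position 27–29: qjm
  position 30–32: qjm

7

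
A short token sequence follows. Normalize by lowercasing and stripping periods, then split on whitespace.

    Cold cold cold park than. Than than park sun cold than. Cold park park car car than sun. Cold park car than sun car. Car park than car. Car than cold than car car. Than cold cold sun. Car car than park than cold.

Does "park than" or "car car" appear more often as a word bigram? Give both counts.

"park than": 3 occurrences
"car car": 5 occurrences

"car car" (5 vs 3)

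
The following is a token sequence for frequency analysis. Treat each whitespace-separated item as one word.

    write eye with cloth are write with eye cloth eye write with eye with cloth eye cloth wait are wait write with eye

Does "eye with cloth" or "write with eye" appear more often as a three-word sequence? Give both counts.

"write with eye" (3 vs 2)

"eye with cloth": 2 occurrences
"write with eye": 3 occurrences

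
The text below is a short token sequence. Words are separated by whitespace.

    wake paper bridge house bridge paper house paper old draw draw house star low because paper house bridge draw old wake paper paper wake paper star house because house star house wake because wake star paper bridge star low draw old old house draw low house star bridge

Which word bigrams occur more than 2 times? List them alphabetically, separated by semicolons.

Bigram counts meeting the condition (more than 2 times):
  house star: 3
  wake paper: 3

house star; wake paper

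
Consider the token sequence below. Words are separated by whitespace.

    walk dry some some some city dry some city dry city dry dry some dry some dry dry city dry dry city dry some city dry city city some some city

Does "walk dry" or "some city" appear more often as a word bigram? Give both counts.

"walk dry": 1 occurrence
"some city": 4 occurrences

"some city" (4 vs 1)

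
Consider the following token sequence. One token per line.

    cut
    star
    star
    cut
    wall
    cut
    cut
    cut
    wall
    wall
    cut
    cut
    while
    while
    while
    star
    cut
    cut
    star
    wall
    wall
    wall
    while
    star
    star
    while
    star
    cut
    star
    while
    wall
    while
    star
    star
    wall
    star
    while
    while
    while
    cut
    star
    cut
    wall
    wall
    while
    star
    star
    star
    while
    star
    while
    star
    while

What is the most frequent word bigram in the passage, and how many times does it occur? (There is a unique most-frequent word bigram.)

"while star", 7 times

Bigram frequencies (highest first):
  while star: 7
  star while: 6
  star star: 5
  cut star: 4
  star cut: 4
  cut cut: 4
  … (10 more, each ≤ 4)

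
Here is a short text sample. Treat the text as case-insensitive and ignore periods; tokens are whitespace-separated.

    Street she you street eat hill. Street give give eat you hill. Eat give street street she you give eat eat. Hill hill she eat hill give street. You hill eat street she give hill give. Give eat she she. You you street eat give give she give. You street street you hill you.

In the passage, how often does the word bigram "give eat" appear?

Scanning the 53 overlapping bigram windows for "give eat":
  position 9–10: give eat
  position 19–20: give eat
  position 37–38: give eat

3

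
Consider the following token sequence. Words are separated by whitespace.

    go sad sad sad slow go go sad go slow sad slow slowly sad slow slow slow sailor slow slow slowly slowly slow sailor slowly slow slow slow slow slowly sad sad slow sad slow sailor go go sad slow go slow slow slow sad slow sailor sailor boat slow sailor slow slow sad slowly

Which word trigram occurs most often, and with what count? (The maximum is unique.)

Trigram frequencies (highest first):
  slow slow slow: 4
  slow sad slow: 3
  sad sad slow: 2
  sad slow go: 2
  go go sad: 2
  slow slowly sad: 2
  … (33 more, each ≤ 2)

"slow slow slow", 4 times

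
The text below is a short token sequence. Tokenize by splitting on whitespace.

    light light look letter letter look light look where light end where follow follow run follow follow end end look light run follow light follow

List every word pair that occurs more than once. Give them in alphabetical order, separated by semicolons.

follow follow; light look; look light; run follow

Bigram counts meeting the condition (more than once):
  follow follow: 2
  light look: 2
  look light: 2
  run follow: 2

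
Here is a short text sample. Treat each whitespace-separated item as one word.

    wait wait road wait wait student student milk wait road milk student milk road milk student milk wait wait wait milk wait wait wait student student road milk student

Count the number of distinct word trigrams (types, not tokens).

29 tokens → 27 trigram windows in total.
Repeated trigrams (each contributes count−1 duplicates):
  road milk student: 3
  milk student milk: 2
  milk wait wait: 2
  student milk wait: 2
  wait student student: 2
  wait wait student: 2
  wait wait wait: 2
8 duplicate windows → 27 − 8 = 19 distinct.

19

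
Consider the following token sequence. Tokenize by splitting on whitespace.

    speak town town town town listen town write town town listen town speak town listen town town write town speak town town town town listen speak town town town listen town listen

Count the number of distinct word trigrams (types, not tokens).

32 tokens → 30 trigram windows in total.
Repeated trigrams (each contributes count−1 duplicates):
  town town town: 5
  town listen town: 4
  town town listen: 4
  speak town town: 3
  town speak town: 2
  town write town: 2
14 duplicate windows → 30 − 14 = 16 distinct.

16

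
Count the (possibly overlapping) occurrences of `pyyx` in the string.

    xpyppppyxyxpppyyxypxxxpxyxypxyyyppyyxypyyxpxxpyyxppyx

4

Sliding a length-4 window over the 53 characters (50 positions):
  position 14–17: pyyx
  position 34–37: pyyx
  position 39–42: pyyx
  position 46–49: pyyx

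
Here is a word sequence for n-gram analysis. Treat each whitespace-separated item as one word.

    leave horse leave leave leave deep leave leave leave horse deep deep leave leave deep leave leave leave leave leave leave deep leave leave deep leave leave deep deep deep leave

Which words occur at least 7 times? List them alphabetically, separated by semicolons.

deep; leave

Unigram counts meeting the condition (at least 7 times):
  deep: 9
  leave: 20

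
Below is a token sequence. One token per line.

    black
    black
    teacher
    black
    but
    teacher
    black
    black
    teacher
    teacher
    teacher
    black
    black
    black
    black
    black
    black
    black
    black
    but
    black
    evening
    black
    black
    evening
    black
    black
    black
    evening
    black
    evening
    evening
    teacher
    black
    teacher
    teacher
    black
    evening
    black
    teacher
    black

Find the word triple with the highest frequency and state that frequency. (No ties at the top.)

"black black black", 7 times

Trigram frequencies (highest first):
  black black black: 7
  black evening black: 4
  black black teacher: 2
  black teacher black: 2
  teacher black black: 2
  black teacher teacher: 2
  … (17 more, each ≤ 2)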